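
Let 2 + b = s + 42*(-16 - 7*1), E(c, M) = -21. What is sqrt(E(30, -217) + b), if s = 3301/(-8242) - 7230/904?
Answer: 7*I*sqrt(17656094708733)/931346 ≈ 31.582*I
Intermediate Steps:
s = -15643441/1862692 (s = 3301*(-1/8242) - 7230*1/904 = -3301/8242 - 3615/452 = -15643441/1862692 ≈ -8.3983)
b = -1818729297/1862692 (b = -2 + (-15643441/1862692 + 42*(-16 - 7*1)) = -2 + (-15643441/1862692 + 42*(-16 - 7)) = -2 + (-15643441/1862692 + 42*(-23)) = -2 + (-15643441/1862692 - 966) = -2 - 1815003913/1862692 = -1818729297/1862692 ≈ -976.40)
sqrt(E(30, -217) + b) = sqrt(-21 - 1818729297/1862692) = sqrt(-1857845829/1862692) = 7*I*sqrt(17656094708733)/931346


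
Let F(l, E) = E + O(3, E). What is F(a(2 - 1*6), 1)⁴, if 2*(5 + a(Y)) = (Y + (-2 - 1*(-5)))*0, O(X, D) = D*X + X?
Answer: 2401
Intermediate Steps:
O(X, D) = X + D*X
a(Y) = -5 (a(Y) = -5 + ((Y + (-2 - 1*(-5)))*0)/2 = -5 + ((Y + (-2 + 5))*0)/2 = -5 + ((Y + 3)*0)/2 = -5 + ((3 + Y)*0)/2 = -5 + (½)*0 = -5 + 0 = -5)
F(l, E) = 3 + 4*E (F(l, E) = E + 3*(1 + E) = E + (3 + 3*E) = 3 + 4*E)
F(a(2 - 1*6), 1)⁴ = (3 + 4*1)⁴ = (3 + 4)⁴ = 7⁴ = 2401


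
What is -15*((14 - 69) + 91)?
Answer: -540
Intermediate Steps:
-15*((14 - 69) + 91) = -15*(-55 + 91) = -15*36 = -540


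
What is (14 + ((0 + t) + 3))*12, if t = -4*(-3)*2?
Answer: 492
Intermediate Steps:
t = 24 (t = 12*2 = 24)
(14 + ((0 + t) + 3))*12 = (14 + ((0 + 24) + 3))*12 = (14 + (24 + 3))*12 = (14 + 27)*12 = 41*12 = 492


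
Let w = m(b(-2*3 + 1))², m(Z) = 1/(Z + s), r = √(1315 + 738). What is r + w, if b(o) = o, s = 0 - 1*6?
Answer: 1/121 + √2053 ≈ 45.318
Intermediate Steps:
r = √2053 ≈ 45.310
s = -6 (s = 0 - 6 = -6)
m(Z) = 1/(-6 + Z) (m(Z) = 1/(Z - 6) = 1/(-6 + Z))
w = 1/121 (w = (1/(-6 + (-2*3 + 1)))² = (1/(-6 + (-6 + 1)))² = (1/(-6 - 5))² = (1/(-11))² = (-1/11)² = 1/121 ≈ 0.0082645)
r + w = √2053 + 1/121 = 1/121 + √2053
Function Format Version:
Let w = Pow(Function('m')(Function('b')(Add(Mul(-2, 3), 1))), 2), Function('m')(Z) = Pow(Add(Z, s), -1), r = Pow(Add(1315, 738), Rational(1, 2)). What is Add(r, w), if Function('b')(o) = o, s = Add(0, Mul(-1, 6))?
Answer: Add(Rational(1, 121), Pow(2053, Rational(1, 2))) ≈ 45.318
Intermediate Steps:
r = Pow(2053, Rational(1, 2)) ≈ 45.310
s = -6 (s = Add(0, -6) = -6)
Function('m')(Z) = Pow(Add(-6, Z), -1) (Function('m')(Z) = Pow(Add(Z, -6), -1) = Pow(Add(-6, Z), -1))
w = Rational(1, 121) (w = Pow(Pow(Add(-6, Add(Mul(-2, 3), 1)), -1), 2) = Pow(Pow(Add(-6, Add(-6, 1)), -1), 2) = Pow(Pow(Add(-6, -5), -1), 2) = Pow(Pow(-11, -1), 2) = Pow(Rational(-1, 11), 2) = Rational(1, 121) ≈ 0.0082645)
Add(r, w) = Add(Pow(2053, Rational(1, 2)), Rational(1, 121)) = Add(Rational(1, 121), Pow(2053, Rational(1, 2)))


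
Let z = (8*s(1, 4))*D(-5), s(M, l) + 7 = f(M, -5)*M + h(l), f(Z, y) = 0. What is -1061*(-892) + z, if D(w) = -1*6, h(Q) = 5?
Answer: 946508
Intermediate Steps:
D(w) = -6
s(M, l) = -2 (s(M, l) = -7 + (0*M + 5) = -7 + (0 + 5) = -7 + 5 = -2)
z = 96 (z = (8*(-2))*(-6) = -16*(-6) = 96)
-1061*(-892) + z = -1061*(-892) + 96 = 946412 + 96 = 946508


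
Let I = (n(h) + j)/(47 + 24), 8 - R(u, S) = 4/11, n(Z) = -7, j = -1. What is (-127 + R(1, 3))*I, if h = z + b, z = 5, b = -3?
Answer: 10504/781 ≈ 13.449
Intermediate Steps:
h = 2 (h = 5 - 3 = 2)
R(u, S) = 84/11 (R(u, S) = 8 - 4/11 = 84/11)
I = -8/71 (I = (-7 - 1)/(47 + 24) = -8/71 ≈ -0.11268)
(-127 + R(1, 3))*I = (-127 + 84/11)*(-8/71) = -1313/11*(-8/71) = 10504/781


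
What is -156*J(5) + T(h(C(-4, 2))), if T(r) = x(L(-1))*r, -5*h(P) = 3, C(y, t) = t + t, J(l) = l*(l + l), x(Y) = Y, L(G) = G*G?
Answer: -39003/5 ≈ -7800.6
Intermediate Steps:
L(G) = G²
J(l) = 2*l² (J(l) = l*(2*l) = 2*l²)
C(y, t) = 2*t
h(P) = -⅗ (h(P) = -⅕*3 = -⅗)
T(r) = r (T(r) = (-1)²*r = 1*r = r)
-156*J(5) + T(h(C(-4, 2))) = -312*5² - ⅗ = -312*25 - ⅗ = -156*50 - ⅗ = -7800 - ⅗ = -39003/5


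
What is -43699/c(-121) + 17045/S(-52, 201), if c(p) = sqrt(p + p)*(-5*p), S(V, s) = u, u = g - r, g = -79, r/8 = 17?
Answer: -3409/43 + 43699*I*sqrt(2)/13310 ≈ -79.279 + 4.6431*I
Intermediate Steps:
r = 136 (r = 8*17 = 136)
u = -215 (u = -79 - 1*136 = -79 - 136 = -215)
S(V, s) = -215
c(p) = -5*sqrt(2)*p**(3/2) (c(p) = sqrt(2*p)*(-5*p) = (sqrt(2)*sqrt(p))*(-5*p) = -5*sqrt(2)*p**(3/2))
-43699/c(-121) + 17045/S(-52, 201) = -43699*(-I*sqrt(2)/13310) + 17045/(-215) = -43699*(-I*sqrt(2)/13310) + 17045*(-1/215) = -43699*(-I*sqrt(2)/13310) - 3409/43 = -(-43699)*I*sqrt(2)/13310 - 3409/43 = 43699*I*sqrt(2)/13310 - 3409/43 = -3409/43 + 43699*I*sqrt(2)/13310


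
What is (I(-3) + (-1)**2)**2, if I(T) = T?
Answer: 4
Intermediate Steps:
(I(-3) + (-1)**2)**2 = (-3 + (-1)**2)**2 = (-3 + 1)**2 = (-2)**2 = 4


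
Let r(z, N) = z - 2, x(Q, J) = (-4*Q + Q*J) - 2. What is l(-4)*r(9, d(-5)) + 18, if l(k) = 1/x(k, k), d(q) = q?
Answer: 547/30 ≈ 18.233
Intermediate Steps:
x(Q, J) = -2 - 4*Q + J*Q (x(Q, J) = (-4*Q + J*Q) - 2 = -2 - 4*Q + J*Q)
r(z, N) = -2 + z
l(k) = 1/(-2 + k² - 4*k) (l(k) = 1/(-2 - 4*k + k*k) = 1/(-2 - 4*k + k²) = 1/(-2 + k² - 4*k))
l(-4)*r(9, d(-5)) + 18 = (-2 + 9)/(-2 + (-4)² - 4*(-4)) + 18 = 7/(-2 + 16 + 16) + 18 = 7/30 + 18 = 547/30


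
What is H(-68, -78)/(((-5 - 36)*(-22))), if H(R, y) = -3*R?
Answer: 102/451 ≈ 0.22616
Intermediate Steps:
H(-68, -78)/(((-5 - 36)*(-22))) = (-3*(-68))/(((-5 - 36)*(-22))) = 204/((-41*(-22))) = 204/902 = 204*(1/902) = 102/451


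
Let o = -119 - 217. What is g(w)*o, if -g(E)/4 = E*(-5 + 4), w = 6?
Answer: -8064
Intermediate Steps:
o = -336
g(E) = 4*E (g(E) = -4*E*(-5 + 4) = -4*E*(-1) = -(-4)*E = 4*E)
g(w)*o = (4*6)*(-336) = 24*(-336) = -8064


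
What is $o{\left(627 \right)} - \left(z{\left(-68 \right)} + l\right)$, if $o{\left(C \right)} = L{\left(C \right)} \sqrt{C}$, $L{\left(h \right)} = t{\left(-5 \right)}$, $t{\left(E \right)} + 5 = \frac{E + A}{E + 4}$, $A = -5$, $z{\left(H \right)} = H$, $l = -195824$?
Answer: $195892 + 5 \sqrt{627} \approx 1.9602 \cdot 10^{5}$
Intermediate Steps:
$t{\left(E \right)} = -5 + \frac{-5 + E}{4 + E}$ ($t{\left(E \right)} = -5 + \frac{E - 5}{E + 4} = -5 + \frac{-5 + E}{4 + E}$)
$L{\left(h \right)} = 5$ ($L{\left(h \right)} = \frac{-25 - -20}{4 - 5} = \frac{-25 + 20}{-1} = \left(-1\right) \left(-5\right) = 5$)
$o{\left(C \right)} = 5 \sqrt{C}$
$o{\left(627 \right)} - \left(z{\left(-68 \right)} + l\right) = 5 \sqrt{627} - \left(-68 - 195824\right) = 5 \sqrt{627} - -195892 = 5 \sqrt{627} + 195892 = 195892 + 5 \sqrt{627}$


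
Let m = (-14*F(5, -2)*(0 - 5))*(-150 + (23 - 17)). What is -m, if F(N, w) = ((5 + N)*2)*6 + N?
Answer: 1260000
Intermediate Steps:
F(N, w) = 60 + 13*N (F(N, w) = (10 + 2*N)*6 + N = (60 + 12*N) + N = 60 + 13*N)
m = -1260000 (m = (-14*(60 + 13*5)*(0 - 5))*(-150 + (23 - 17)) = (-14*(60 + 65)*(-5))*(-150 + 6) = -1750*(-5)*(-144) = -14*(-625)*(-144) = 8750*(-144) = -1260000)
-m = -1*(-1260000) = 1260000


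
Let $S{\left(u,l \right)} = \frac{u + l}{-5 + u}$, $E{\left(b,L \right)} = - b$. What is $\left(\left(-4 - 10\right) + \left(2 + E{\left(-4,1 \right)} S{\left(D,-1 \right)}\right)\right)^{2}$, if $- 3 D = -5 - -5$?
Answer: $\frac{3136}{25} \approx 125.44$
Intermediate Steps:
$D = 0$ ($D = - \frac{-5 - -5}{3} = - \frac{-5 + 5}{3} = \left(- \frac{1}{3}\right) 0 = 0$)
$S{\left(u,l \right)} = \frac{l + u}{-5 + u}$
$\left(\left(-4 - 10\right) + \left(2 + E{\left(-4,1 \right)} S{\left(D,-1 \right)}\right)\right)^{2} = \left(\left(-4 - 10\right) + \left(2 + \left(-1\right) \left(-4\right) \frac{-1 + 0}{-5 + 0}\right)\right)^{2} = \left(\left(-4 - 10\right) + \left(2 + 4 \frac{1}{-5} \left(-1\right)\right)\right)^{2} = \left(-14 + \left(2 + 4 \left(\left(- \frac{1}{5}\right) \left(-1\right)\right)\right)\right)^{2} = \left(-14 + \left(2 + 4 \cdot \frac{1}{5}\right)\right)^{2} = \left(-14 + \left(2 + \frac{4}{5}\right)\right)^{2} = \left(-14 + \frac{14}{5}\right)^{2} = \left(- \frac{56}{5}\right)^{2} = \frac{3136}{25}$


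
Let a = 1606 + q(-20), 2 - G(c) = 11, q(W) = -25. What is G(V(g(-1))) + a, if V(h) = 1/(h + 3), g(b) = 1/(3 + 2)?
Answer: 1572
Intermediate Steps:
g(b) = ⅕ (g(b) = 1/5 = ⅕)
V(h) = 1/(3 + h)
G(c) = -9 (G(c) = 2 - 1*11 = 2 - 11 = -9)
a = 1581 (a = 1606 - 25 = 1581)
G(V(g(-1))) + a = -9 + 1581 = 1572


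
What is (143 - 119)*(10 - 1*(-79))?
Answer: 2136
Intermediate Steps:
(143 - 119)*(10 - 1*(-79)) = 24*(10 + 79) = 24*89 = 2136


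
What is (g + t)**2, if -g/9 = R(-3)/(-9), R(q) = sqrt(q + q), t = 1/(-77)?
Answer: (1 - 77*I*sqrt(6))**2/5929 ≈ -5.9998 - 0.063623*I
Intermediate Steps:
t = -1/77 ≈ -0.012987
R(q) = sqrt(2)*sqrt(q) (R(q) = sqrt(2*q) = sqrt(2)*sqrt(q))
g = I*sqrt(6) (g = -9*sqrt(2)*sqrt(-3)/(-9) = -(-1)*sqrt(2)*(I*sqrt(3)) = -(-1)*I*sqrt(6) = I*sqrt(6) ≈ 2.4495*I)
(g + t)**2 = (I*sqrt(6) - 1/77)**2 = (-1/77 + I*sqrt(6))**2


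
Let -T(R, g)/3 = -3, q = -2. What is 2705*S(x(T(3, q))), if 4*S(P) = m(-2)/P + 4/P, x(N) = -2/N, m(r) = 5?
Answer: -219105/8 ≈ -27388.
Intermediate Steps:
T(R, g) = 9 (T(R, g) = -3*(-3) = 9)
S(P) = 9/(4*P) (S(P) = (5/P + 4/P)/4 = (9/P)/4 = 9/(4*P))
2705*S(x(T(3, q))) = 2705*(9/(4*((-2/9)))) = 2705*(9/(4*((-2*⅑)))) = 2705*(9/(4*(-2/9))) = 2705*((9/4)*(-9/2)) = 2705*(-81/8) = -219105/8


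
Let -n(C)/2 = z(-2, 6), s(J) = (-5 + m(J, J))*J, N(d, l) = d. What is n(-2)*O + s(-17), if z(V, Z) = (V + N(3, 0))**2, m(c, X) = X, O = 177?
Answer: 20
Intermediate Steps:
z(V, Z) = (3 + V)**2 (z(V, Z) = (V + 3)**2 = (3 + V)**2)
s(J) = J*(-5 + J) (s(J) = (-5 + J)*J = J*(-5 + J))
n(C) = -2 (n(C) = -2*(3 - 2)**2 = -2*1**2 = -2*1 = -2)
n(-2)*O + s(-17) = -2*177 - 17*(-5 - 17) = -354 - 17*(-22) = -354 + 374 = 20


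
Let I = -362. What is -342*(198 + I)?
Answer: 56088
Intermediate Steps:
-342*(198 + I) = -342*(198 - 362) = -342*(-164) = 56088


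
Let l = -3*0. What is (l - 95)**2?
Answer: 9025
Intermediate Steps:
l = 0
(l - 95)**2 = (0 - 95)**2 = (-95)**2 = 9025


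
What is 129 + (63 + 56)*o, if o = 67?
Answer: 8102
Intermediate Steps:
129 + (63 + 56)*o = 129 + (63 + 56)*67 = 129 + 119*67 = 129 + 7973 = 8102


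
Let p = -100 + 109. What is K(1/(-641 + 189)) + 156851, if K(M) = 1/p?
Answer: 1411660/9 ≈ 1.5685e+5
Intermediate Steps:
p = 9
K(M) = ⅑ (K(M) = 1/9 = ⅑)
K(1/(-641 + 189)) + 156851 = ⅑ + 156851 = 1411660/9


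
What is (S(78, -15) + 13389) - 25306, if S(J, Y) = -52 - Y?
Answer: -11954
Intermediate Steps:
(S(78, -15) + 13389) - 25306 = ((-52 - 1*(-15)) + 13389) - 25306 = ((-52 + 15) + 13389) - 25306 = (-37 + 13389) - 25306 = 13352 - 25306 = -11954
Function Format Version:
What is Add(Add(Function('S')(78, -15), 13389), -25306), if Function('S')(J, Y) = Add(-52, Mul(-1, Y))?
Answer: -11954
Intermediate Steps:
Add(Add(Function('S')(78, -15), 13389), -25306) = Add(Add(Add(-52, Mul(-1, -15)), 13389), -25306) = Add(Add(Add(-52, 15), 13389), -25306) = Add(Add(-37, 13389), -25306) = Add(13352, -25306) = -11954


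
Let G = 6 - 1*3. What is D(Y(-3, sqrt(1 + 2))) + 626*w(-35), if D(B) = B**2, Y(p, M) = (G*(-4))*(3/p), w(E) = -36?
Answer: -22392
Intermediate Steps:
G = 3 (G = 6 - 3 = 3)
Y(p, M) = -36/p (Y(p, M) = (3*(-4))*(3/p) = -36/p)
D(Y(-3, sqrt(1 + 2))) + 626*w(-35) = (-36/(-3))**2 + 626*(-36) = (-36*(-1/3))**2 - 22536 = 12**2 - 22536 = 144 - 22536 = -22392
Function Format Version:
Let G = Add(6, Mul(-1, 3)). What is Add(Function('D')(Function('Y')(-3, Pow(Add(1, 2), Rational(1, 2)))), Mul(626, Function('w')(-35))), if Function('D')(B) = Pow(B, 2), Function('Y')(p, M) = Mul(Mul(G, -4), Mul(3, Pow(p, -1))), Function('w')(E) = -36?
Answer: -22392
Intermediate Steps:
G = 3 (G = Add(6, -3) = 3)
Function('Y')(p, M) = Mul(-36, Pow(p, -1)) (Function('Y')(p, M) = Mul(Mul(3, -4), Mul(3, Pow(p, -1))) = Mul(-12, Mul(3, Pow(p, -1))) = Mul(-36, Pow(p, -1)))
Add(Function('D')(Function('Y')(-3, Pow(Add(1, 2), Rational(1, 2)))), Mul(626, Function('w')(-35))) = Add(Pow(Mul(-36, Pow(-3, -1)), 2), Mul(626, -36)) = Add(Pow(Mul(-36, Rational(-1, 3)), 2), -22536) = Add(Pow(12, 2), -22536) = Add(144, -22536) = -22392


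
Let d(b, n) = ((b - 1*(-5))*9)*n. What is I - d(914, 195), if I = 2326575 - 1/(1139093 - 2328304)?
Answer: 848775567031/1189211 ≈ 7.1373e+5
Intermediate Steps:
d(b, n) = n*(45 + 9*b) (d(b, n) = ((b + 5)*9)*n = ((5 + b)*9)*n = (45 + 9*b)*n = n*(45 + 9*b))
I = 2766788582326/1189211 (I = 2326575 - 1/(-1189211) = 2326575 - 1*(-1/1189211) = 2326575 + 1/1189211 = 2766788582326/1189211 ≈ 2.3266e+6)
I - d(914, 195) = 2766788582326/1189211 - 9*195*(5 + 914) = 2766788582326/1189211 - 9*195*919 = 2766788582326/1189211 - 1*1612845 = 2766788582326/1189211 - 1612845 = 848775567031/1189211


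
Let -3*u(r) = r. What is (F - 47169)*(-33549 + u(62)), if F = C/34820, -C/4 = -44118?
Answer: 13782430392381/8705 ≈ 1.5833e+9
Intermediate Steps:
C = 176472 (C = -4*(-44118) = 176472)
u(r) = -r/3
F = 44118/8705 (F = 176472/34820 = 176472*(1/34820) = 44118/8705 ≈ 5.0681)
(F - 47169)*(-33549 + u(62)) = (44118/8705 - 47169)*(-33549 - ⅓*62) = -410562027*(-33549 - 62/3)/8705 = -410562027/8705*(-100709/3) = 13782430392381/8705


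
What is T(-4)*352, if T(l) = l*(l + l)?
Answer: 11264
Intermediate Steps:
T(l) = 2*l**2 (T(l) = l*(2*l) = 2*l**2)
T(-4)*352 = (2*(-4)**2)*352 = (2*16)*352 = 32*352 = 11264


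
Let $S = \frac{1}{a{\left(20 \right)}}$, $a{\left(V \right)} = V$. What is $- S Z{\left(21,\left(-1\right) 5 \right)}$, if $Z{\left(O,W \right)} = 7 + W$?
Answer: $- \frac{1}{10} \approx -0.1$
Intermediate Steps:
$S = \frac{1}{20} \approx 0.05$
$- S Z{\left(21,\left(-1\right) 5 \right)} = - \frac{7 - 5}{20} = - \frac{2}{20} = \left(-1\right) \frac{1}{10} = - \frac{1}{10}$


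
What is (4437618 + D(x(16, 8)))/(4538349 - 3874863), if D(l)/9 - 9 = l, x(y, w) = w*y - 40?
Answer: 1479497/221162 ≈ 6.6897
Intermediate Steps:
x(y, w) = -40 + w*y
D(l) = 81 + 9*l
(4437618 + D(x(16, 8)))/(4538349 - 3874863) = (4437618 + (81 + 9*(-40 + 8*16)))/(4538349 - 3874863) = (4437618 + (81 + 9*(-40 + 128)))/663486 = (4437618 + (81 + 9*88))*(1/663486) = (4437618 + (81 + 792))*(1/663486) = (4437618 + 873)*(1/663486) = 4438491*(1/663486) = 1479497/221162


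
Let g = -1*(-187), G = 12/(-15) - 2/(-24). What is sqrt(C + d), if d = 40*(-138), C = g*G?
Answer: I*sqrt(5088615)/30 ≈ 75.193*I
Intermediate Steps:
G = -43/60 (G = 12*(-1/15) - 2*(-1/24) = -4/5 + 1/12 = -43/60 ≈ -0.71667)
g = 187
C = -8041/60 (C = 187*(-43/60) = -8041/60 ≈ -134.02)
d = -5520
sqrt(C + d) = sqrt(-8041/60 - 5520) = sqrt(-339241/60) = I*sqrt(5088615)/30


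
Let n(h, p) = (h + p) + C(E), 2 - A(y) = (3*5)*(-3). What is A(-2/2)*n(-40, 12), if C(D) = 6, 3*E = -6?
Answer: -1034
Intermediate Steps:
E = -2 (E = (⅓)*(-6) = -2)
A(y) = 47 (A(y) = 2 - 3*5*(-3) = 2 - 15*(-3) = 2 - 1*(-45) = 2 + 45 = 47)
n(h, p) = 6 + h + p (n(h, p) = (h + p) + 6 = 6 + h + p)
A(-2/2)*n(-40, 12) = 47*(6 - 40 + 12) = 47*(-22) = -1034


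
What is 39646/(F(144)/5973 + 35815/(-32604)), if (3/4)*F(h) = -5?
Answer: -258333336/7165 ≈ -36055.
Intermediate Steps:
F(h) = -20/3 (F(h) = (4/3)*(-5) = -20/3)
39646/(F(144)/5973 + 35815/(-32604)) = 39646/(-20/3/5973 + 35815/(-32604)) = 39646/(-20/3*1/5973 + 35815*(-1/32604)) = 39646/(-20/17919 - 145/132) = 39646/(-7165/6516) = 39646*(-6516/7165) = -258333336/7165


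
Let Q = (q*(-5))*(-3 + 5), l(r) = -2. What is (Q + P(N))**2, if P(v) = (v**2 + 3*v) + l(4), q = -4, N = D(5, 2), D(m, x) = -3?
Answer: 1444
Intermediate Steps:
N = -3
P(v) = -2 + v**2 + 3*v (P(v) = (v**2 + 3*v) - 2 = -2 + v**2 + 3*v)
Q = 40 (Q = (-4*(-5))*(-3 + 5) = 20*2 = 40)
(Q + P(N))**2 = (40 + (-2 + (-3)**2 + 3*(-3)))**2 = (40 + (-2 + 9 - 9))**2 = (40 - 2)**2 = 38**2 = 1444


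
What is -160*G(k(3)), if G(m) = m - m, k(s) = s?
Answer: 0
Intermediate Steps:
G(m) = 0
-160*G(k(3)) = -160*0 = 0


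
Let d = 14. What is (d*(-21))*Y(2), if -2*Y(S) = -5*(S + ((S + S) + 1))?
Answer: -5145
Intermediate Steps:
Y(S) = 5/2 + 15*S/2 (Y(S) = -(-5)*(S + ((S + S) + 1))/2 = -(-5)*(S + (2*S + 1))/2 = -(-5)*(S + (1 + 2*S))/2 = -(-5)*(1 + 3*S)/2 = -(-5 - 15*S)/2 = 5/2 + 15*S/2)
(d*(-21))*Y(2) = (14*(-21))*(5/2 + (15/2)*2) = -294*(5/2 + 15) = -294*35/2 = -5145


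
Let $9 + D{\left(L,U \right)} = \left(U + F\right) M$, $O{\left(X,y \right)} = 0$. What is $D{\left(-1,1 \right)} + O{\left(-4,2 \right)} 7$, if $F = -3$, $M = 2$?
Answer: $-13$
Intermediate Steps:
$D{\left(L,U \right)} = -15 + 2 U$ ($D{\left(L,U \right)} = -9 + \left(U - 3\right) 2 = -9 + \left(-3 + U\right) 2 = -9 + \left(-6 + 2 U\right) = -15 + 2 U$)
$D{\left(-1,1 \right)} + O{\left(-4,2 \right)} 7 = \left(-15 + 2 \cdot 1\right) + 0 \cdot 7 = \left(-15 + 2\right) + 0 = -13 + 0 = -13$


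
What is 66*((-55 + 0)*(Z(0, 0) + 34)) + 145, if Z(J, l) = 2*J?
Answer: -123275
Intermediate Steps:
66*((-55 + 0)*(Z(0, 0) + 34)) + 145 = 66*((-55 + 0)*(2*0 + 34)) + 145 = 66*(-55*(0 + 34)) + 145 = 66*(-55*34) + 145 = 66*(-1870) + 145 = -123420 + 145 = -123275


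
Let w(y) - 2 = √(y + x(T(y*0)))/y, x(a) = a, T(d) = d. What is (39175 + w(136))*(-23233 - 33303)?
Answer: -2214910872 - 14134*√34/17 ≈ -2.2149e+9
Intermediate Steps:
w(y) = 2 + y^(-½) (w(y) = 2 + √(y + y*0)/y = 2 + √(y + 0)/y = 2 + √y/y = 2 + y^(-½))
(39175 + w(136))*(-23233 - 33303) = (39175 + (2 + 136^(-½)))*(-23233 - 33303) = (39175 + (2 + √34/68))*(-56536) = (39177 + √34/68)*(-56536) = -2214910872 - 14134*√34/17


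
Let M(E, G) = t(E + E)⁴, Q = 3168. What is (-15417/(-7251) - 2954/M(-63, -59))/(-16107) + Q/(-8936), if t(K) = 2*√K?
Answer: -21524693348173/60692379832224 ≈ -0.35465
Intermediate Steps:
M(E, G) = 64*E² (M(E, G) = (2*√(E + E))⁴ = (2*√(2*E))⁴ = (2*(√2*√E))⁴ = (2*√2*√E)⁴ = 64*E²)
(-15417/(-7251) - 2954/M(-63, -59))/(-16107) + Q/(-8936) = (-15417/(-7251) - 2954/(64*(-63)²))/(-16107) + 3168/(-8936) = (-15417*(-1/7251) - 2954/(64*3969))*(-1/16107) + 3168*(-1/8936) = (5139/2417 - 2954/254016)*(-1/16107) - 396/1117 = (5139/2417 - 2954*1/254016)*(-1/16107) - 396/1117 = (5139/2417 - 211/18144)*(-1/16107) - 396/1117 = (92732029/43854048)*(-1/16107) - 396/1117 = -7133233/54335165472 - 396/1117 = -21524693348173/60692379832224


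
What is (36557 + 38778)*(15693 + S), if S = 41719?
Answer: 4325133020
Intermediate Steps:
(36557 + 38778)*(15693 + S) = (36557 + 38778)*(15693 + 41719) = 75335*57412 = 4325133020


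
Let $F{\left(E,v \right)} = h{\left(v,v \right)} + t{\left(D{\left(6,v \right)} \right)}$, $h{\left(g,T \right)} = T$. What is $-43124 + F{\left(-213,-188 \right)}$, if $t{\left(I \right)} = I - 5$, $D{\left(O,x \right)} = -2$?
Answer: $-43319$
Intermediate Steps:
$t{\left(I \right)} = -5 + I$ ($t{\left(I \right)} = I - 5 = -5 + I$)
$F{\left(E,v \right)} = -7 + v$ ($F{\left(E,v \right)} = v - 7 = -7 + v$)
$-43124 + F{\left(-213,-188 \right)} = -43124 - 195 = -43319$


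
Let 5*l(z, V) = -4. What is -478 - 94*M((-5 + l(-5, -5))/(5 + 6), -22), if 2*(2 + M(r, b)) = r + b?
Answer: 42283/55 ≈ 768.78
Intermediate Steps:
l(z, V) = -⅘ (l(z, V) = (⅕)*(-4) = -⅘)
M(r, b) = -2 + b/2 + r/2 (M(r, b) = -2 + (r + b)/2 = -2 + (b + r)/2 = -2 + (b/2 + r/2) = -2 + b/2 + r/2)
-478 - 94*M((-5 + l(-5, -5))/(5 + 6), -22) = -478 - 94*(-2 + (½)*(-22) + ((-5 - ⅘)/(5 + 6))/2) = -478 - 94*(-2 - 11 + (-29/5/11)/2) = -478 - 94*(-2 - 11 + (-29/5*1/11)/2) = -478 - 94*(-2 - 11 + (½)*(-29/55)) = -478 - 94*(-2 - 11 - 29/110) = -478 - 94*(-1459/110) = -478 + 68573/55 = 42283/55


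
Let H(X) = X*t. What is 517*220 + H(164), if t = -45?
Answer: 106360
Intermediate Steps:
H(X) = -45*X (H(X) = X*(-45) = -45*X)
517*220 + H(164) = 517*220 - 45*164 = 113740 - 7380 = 106360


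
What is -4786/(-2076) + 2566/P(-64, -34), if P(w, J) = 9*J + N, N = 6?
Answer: -81067/12975 ≈ -6.2479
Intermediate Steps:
P(w, J) = 6 + 9*J (P(w, J) = 9*J + 6 = 6 + 9*J)
-4786/(-2076) + 2566/P(-64, -34) = -4786/(-2076) + 2566/(6 + 9*(-34)) = -4786*(-1/2076) + 2566/(6 - 306) = 2393/1038 + 2566/(-300) = 2393/1038 + 2566*(-1/300) = 2393/1038 - 1283/150 = -81067/12975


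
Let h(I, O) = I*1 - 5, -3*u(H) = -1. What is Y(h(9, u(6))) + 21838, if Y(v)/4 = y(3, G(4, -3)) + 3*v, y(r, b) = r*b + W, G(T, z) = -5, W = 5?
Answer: 21846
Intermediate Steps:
u(H) = 1/3 (u(H) = -1/3*(-1) = 1/3)
h(I, O) = -5 + I (h(I, O) = I - 5 = -5 + I)
y(r, b) = 5 + b*r (y(r, b) = r*b + 5 = b*r + 5 = 5 + b*r)
Y(v) = -40 + 12*v (Y(v) = 4*((5 - 5*3) + 3*v) = 4*((5 - 15) + 3*v) = 4*(-10 + 3*v) = -40 + 12*v)
Y(h(9, u(6))) + 21838 = (-40 + 12*(-5 + 9)) + 21838 = (-40 + 12*4) + 21838 = (-40 + 48) + 21838 = 8 + 21838 = 21846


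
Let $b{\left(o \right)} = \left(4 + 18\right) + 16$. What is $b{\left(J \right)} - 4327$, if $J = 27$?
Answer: $-4289$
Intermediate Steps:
$b{\left(o \right)} = 38$ ($b{\left(o \right)} = 22 + 16 = 38$)
$b{\left(J \right)} - 4327 = 38 - 4327 = -4289$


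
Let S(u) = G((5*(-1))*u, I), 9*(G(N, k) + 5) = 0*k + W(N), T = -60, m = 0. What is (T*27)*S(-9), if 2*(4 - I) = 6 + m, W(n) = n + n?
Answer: -8100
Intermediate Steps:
W(n) = 2*n
I = 1 (I = 4 - (6 + 0)/2 = 4 - ½*6 = 4 - 3 = 1)
G(N, k) = -5 + 2*N/9 (G(N, k) = -5 + (0*k + 2*N)/9 = -5 + (0 + 2*N)/9 = -5 + (2*N)/9 = -5 + 2*N/9)
S(u) = -5 - 10*u/9 (S(u) = -5 + 2*((5*(-1))*u)/9 = -5 + 2*(-5*u)/9 = -5 - 10*u/9)
(T*27)*S(-9) = (-60*27)*(-5 - 10/9*(-9)) = -1620*(-5 + 10) = -1620*5 = -8100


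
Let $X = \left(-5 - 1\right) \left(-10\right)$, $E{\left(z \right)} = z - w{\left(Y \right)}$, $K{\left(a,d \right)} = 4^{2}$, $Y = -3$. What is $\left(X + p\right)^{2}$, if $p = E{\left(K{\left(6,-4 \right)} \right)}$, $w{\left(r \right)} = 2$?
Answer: $5476$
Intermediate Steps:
$K{\left(a,d \right)} = 16$
$E{\left(z \right)} = -2 + z$ ($E{\left(z \right)} = z - 2 = -2 + z$)
$X = 60$ ($X = \left(-6\right) \left(-10\right) = 60$)
$p = 14$ ($p = -2 + 16 = 14$)
$\left(X + p\right)^{2} = \left(60 + 14\right)^{2} = 74^{2} = 5476$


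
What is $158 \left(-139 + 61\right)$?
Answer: $-12324$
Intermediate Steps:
$158 \left(-139 + 61\right) = 158 \left(-78\right) = -12324$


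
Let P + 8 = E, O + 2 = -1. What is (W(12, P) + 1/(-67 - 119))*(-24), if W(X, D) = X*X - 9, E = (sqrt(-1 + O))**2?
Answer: -100436/31 ≈ -3239.9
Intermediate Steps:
O = -3 (O = -2 - 1 = -3)
E = -4 (E = (sqrt(-1 - 3))**2 = (sqrt(-4))**2 = (2*I)**2 = -4)
P = -12 (P = -8 - 4 = -12)
W(X, D) = -9 + X**2 (W(X, D) = X**2 - 9 = -9 + X**2)
(W(12, P) + 1/(-67 - 119))*(-24) = ((-9 + 12**2) + 1/(-67 - 119))*(-24) = ((-9 + 144) + 1/(-186))*(-24) = (135 - 1/186)*(-24) = (25109/186)*(-24) = -100436/31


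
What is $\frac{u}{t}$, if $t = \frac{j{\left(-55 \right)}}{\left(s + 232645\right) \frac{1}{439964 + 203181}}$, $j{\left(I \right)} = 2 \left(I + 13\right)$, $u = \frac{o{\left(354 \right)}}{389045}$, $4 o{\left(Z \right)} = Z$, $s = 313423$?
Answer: $- \frac{8054503}{3502972851350} \approx -2.2993 \cdot 10^{-6}$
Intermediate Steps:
$o{\left(Z \right)} = \frac{Z}{4}$
$u = \frac{177}{778090}$ ($u = \frac{\frac{1}{4} \cdot 354}{389045} = \frac{177}{2} \cdot \frac{1}{389045} = \frac{177}{778090} \approx 0.00022748$)
$j{\left(I \right)} = 26 + 2 I$ ($j{\left(I \right)} = 2 \left(13 + I\right) = 26 + 2 I$)
$t = - \frac{13506045}{136517}$ ($t = \frac{26 + 2 \left(-55\right)}{\left(313423 + 232645\right) \frac{1}{439964 + 203181}} = \frac{26 - 110}{546068 \cdot \frac{1}{643145}} = - \frac{84}{546068 \cdot \frac{1}{643145}} = - \frac{84}{\frac{546068}{643145}} = \left(-84\right) \frac{643145}{546068} = - \frac{13506045}{136517} \approx -98.933$)
$\frac{u}{t} = \frac{177}{778090 \left(- \frac{13506045}{136517}\right)} = \frac{177}{778090} \left(- \frac{136517}{13506045}\right) = - \frac{8054503}{3502972851350}$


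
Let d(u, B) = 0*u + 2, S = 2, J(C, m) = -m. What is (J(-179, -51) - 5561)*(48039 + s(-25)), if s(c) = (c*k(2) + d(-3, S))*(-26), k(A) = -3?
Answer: -253663870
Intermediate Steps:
d(u, B) = 2 (d(u, B) = 0 + 2 = 2)
s(c) = -52 + 78*c (s(c) = (c*(-3) + 2)*(-26) = (-3*c + 2)*(-26) = (2 - 3*c)*(-26) = -52 + 78*c)
(J(-179, -51) - 5561)*(48039 + s(-25)) = (-1*(-51) - 5561)*(48039 + (-52 + 78*(-25))) = (51 - 5561)*(48039 + (-52 - 1950)) = -5510*(48039 - 2002) = -5510*46037 = -253663870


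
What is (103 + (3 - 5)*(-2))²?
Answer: 11449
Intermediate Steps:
(103 + (3 - 5)*(-2))² = (103 - 2*(-2))² = (103 + 4)² = 107² = 11449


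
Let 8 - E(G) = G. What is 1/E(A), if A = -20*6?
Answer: 1/128 ≈ 0.0078125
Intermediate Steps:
A = -120
E(G) = 8 - G
1/E(A) = 1/(8 - 1*(-120)) = 1/(8 + 120) = 1/128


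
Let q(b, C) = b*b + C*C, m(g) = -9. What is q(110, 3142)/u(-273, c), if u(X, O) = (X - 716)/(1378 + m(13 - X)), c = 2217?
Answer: -13531557416/989 ≈ -1.3682e+7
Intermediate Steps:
q(b, C) = C² + b² (q(b, C) = b² + C² = C² + b²)
u(X, O) = -716/1369 + X/1369 (u(X, O) = (X - 716)/(1378 - 9) = (-716 + X)/1369 = (-716 + X)*(1/1369) = -716/1369 + X/1369)
q(110, 3142)/u(-273, c) = (3142² + 110²)/(-716/1369 + (1/1369)*(-273)) = (9872164 + 12100)/(-716/1369 - 273/1369) = 9884264/(-989/1369) = 9884264*(-1369/989) = -13531557416/989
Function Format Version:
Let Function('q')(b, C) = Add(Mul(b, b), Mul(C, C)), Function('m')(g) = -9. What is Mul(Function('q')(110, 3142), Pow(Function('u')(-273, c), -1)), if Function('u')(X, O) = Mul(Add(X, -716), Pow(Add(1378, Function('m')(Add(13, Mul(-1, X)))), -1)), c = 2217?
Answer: Rational(-13531557416, 989) ≈ -1.3682e+7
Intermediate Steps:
Function('q')(b, C) = Add(Pow(C, 2), Pow(b, 2)) (Function('q')(b, C) = Add(Pow(b, 2), Pow(C, 2)) = Add(Pow(C, 2), Pow(b, 2)))
Function('u')(X, O) = Add(Rational(-716, 1369), Mul(Rational(1, 1369), X)) (Function('u')(X, O) = Mul(Add(X, -716), Pow(Add(1378, -9), -1)) = Mul(Add(-716, X), Pow(1369, -1)) = Mul(Add(-716, X), Rational(1, 1369)) = Add(Rational(-716, 1369), Mul(Rational(1, 1369), X)))
Mul(Function('q')(110, 3142), Pow(Function('u')(-273, c), -1)) = Mul(Add(Pow(3142, 2), Pow(110, 2)), Pow(Add(Rational(-716, 1369), Mul(Rational(1, 1369), -273)), -1)) = Mul(Add(9872164, 12100), Pow(Add(Rational(-716, 1369), Rational(-273, 1369)), -1)) = Mul(9884264, Pow(Rational(-989, 1369), -1)) = Mul(9884264, Rational(-1369, 989)) = Rational(-13531557416, 989)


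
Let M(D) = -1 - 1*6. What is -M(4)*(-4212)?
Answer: -29484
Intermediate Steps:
M(D) = -7 (M(D) = -1 - 6 = -7)
-M(4)*(-4212) = -1*(-7)*(-4212) = 7*(-4212) = -29484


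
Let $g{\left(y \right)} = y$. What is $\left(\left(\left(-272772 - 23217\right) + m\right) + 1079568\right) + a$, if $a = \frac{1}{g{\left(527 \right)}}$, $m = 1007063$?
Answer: $\frac{943668335}{527} \approx 1.7906 \cdot 10^{6}$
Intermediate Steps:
$a = \frac{1}{527} \approx 0.0018975$
$\left(\left(\left(-272772 - 23217\right) + m\right) + 1079568\right) + a = \left(\left(\left(-272772 - 23217\right) + 1007063\right) + 1079568\right) + \frac{1}{527} = \left(\left(-295989 + 1007063\right) + 1079568\right) + \frac{1}{527} = \left(711074 + 1079568\right) + \frac{1}{527} = 1790642 + \frac{1}{527} = \frac{943668335}{527}$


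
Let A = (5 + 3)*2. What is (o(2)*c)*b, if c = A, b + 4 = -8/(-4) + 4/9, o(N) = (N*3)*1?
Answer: -448/3 ≈ -149.33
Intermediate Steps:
o(N) = 3*N (o(N) = (3*N)*1 = 3*N)
b = -14/9 (b = -4 + (-8/(-4) + 4/9) = -4 + (-8*(-1/4) + 4*(1/9)) = -4 + (2 + 4/9) = -4 + 22/9 = -14/9 ≈ -1.5556)
A = 16 (A = 8*2 = 16)
c = 16
(o(2)*c)*b = ((3*2)*16)*(-14/9) = (6*16)*(-14/9) = 96*(-14/9) = -448/3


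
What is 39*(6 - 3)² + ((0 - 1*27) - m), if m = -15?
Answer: 339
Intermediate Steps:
39*(6 - 3)² + ((0 - 1*27) - m) = 39*(6 - 3)² + ((0 - 1*27) - 1*(-15)) = 39*3² + ((0 - 27) + 15) = 39*9 + (-27 + 15) = 351 - 12 = 339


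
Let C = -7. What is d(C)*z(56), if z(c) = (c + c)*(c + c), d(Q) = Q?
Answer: -87808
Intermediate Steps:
z(c) = 4*c**2 (z(c) = (2*c)*(2*c) = 4*c**2)
d(C)*z(56) = -28*56**2 = -28*3136 = -7*12544 = -87808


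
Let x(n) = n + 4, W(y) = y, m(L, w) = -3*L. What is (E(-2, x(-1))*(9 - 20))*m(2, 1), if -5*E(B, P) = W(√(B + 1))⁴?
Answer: -66/5 ≈ -13.200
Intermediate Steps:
x(n) = 4 + n
E(B, P) = -(1 + B)²/5 (E(B, P) = -(B + 1)²/5 = -(1 + B)²/5)
(E(-2, x(-1))*(9 - 20))*m(2, 1) = ((-(1 - 2)²/5)*(9 - 20))*(-3*2) = (-⅕*(-1)²*(-11))*(-6) = (-⅕*1*(-11))*(-6) = -⅕*(-11)*(-6) = (11/5)*(-6) = -66/5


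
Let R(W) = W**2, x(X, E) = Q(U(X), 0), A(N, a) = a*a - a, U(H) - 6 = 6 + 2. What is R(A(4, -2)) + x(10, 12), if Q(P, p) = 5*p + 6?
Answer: 42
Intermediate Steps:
U(H) = 14 (U(H) = 6 + (6 + 2) = 6 + 8 = 14)
A(N, a) = a**2 - a
Q(P, p) = 6 + 5*p
x(X, E) = 6 (x(X, E) = 6 + 5*0 = 6 + 0 = 6)
R(A(4, -2)) + x(10, 12) = (-2*(-1 - 2))**2 + 6 = (-2*(-3))**2 + 6 = 6**2 + 6 = 36 + 6 = 42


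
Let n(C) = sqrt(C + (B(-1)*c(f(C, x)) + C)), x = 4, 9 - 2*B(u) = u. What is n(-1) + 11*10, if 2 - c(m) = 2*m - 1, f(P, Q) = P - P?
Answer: 110 + sqrt(13) ≈ 113.61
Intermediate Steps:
B(u) = 9/2 - u/2
f(P, Q) = 0
c(m) = 3 - 2*m (c(m) = 2 - (2*m - 1) = 2 - (-1 + 2*m) = 2 + (1 - 2*m) = 3 - 2*m)
n(C) = sqrt(15 + 2*C) (n(C) = sqrt(C + ((9/2 - 1/2*(-1))*(3 - 2*0) + C)) = sqrt(C + ((9/2 + 1/2)*(3 + 0) + C)) = sqrt(C + (5*3 + C)) = sqrt(C + (15 + C)) = sqrt(15 + 2*C))
n(-1) + 11*10 = sqrt(15 + 2*(-1)) + 11*10 = sqrt(15 - 2) + 110 = sqrt(13) + 110 = 110 + sqrt(13)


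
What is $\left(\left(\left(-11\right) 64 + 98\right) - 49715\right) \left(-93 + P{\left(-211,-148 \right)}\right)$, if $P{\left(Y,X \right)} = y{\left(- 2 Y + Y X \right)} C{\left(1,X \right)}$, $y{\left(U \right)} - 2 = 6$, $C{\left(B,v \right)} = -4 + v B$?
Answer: $65870189$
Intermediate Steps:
$C{\left(B,v \right)} = -4 + B v$
$y{\left(U \right)} = 8$ ($y{\left(U \right)} = 2 + 6 = 8$)
$P{\left(Y,X \right)} = -32 + 8 X$ ($P{\left(Y,X \right)} = 8 \left(-4 + 1 X\right) = 8 \left(-4 + X\right) = -32 + 8 X$)
$\left(\left(\left(-11\right) 64 + 98\right) - 49715\right) \left(-93 + P{\left(-211,-148 \right)}\right) = \left(\left(\left(-11\right) 64 + 98\right) - 49715\right) \left(-93 + \left(-32 + 8 \left(-148\right)\right)\right) = \left(\left(-704 + 98\right) - 49715\right) \left(-93 - 1216\right) = \left(-606 - 49715\right) \left(-93 - 1216\right) = \left(-50321\right) \left(-1309\right) = 65870189$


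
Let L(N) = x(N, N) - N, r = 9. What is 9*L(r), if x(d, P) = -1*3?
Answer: -108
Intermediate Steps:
x(d, P) = -3
L(N) = -3 - N
9*L(r) = 9*(-3 - 1*9) = 9*(-3 - 9) = 9*(-12) = -108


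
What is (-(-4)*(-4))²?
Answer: 256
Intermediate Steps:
(-(-4)*(-4))² = (-1*(-4)*(-4))² = (4*(-4))² = (-16)² = 256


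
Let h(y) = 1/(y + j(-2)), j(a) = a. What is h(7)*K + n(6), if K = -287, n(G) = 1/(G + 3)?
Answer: -2578/45 ≈ -57.289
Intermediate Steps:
n(G) = 1/(3 + G)
h(y) = 1/(-2 + y) (h(y) = 1/(y - 2) = 1/(-2 + y))
h(7)*K + n(6) = -287/(-2 + 7) + 1/(3 + 6) = -287/5 + 1/9 = (⅕)*(-287) + ⅑ = -287/5 + ⅑ = -2578/45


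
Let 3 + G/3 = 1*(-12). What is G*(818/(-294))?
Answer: 6135/49 ≈ 125.20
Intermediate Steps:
G = -45 (G = -9 + 3*(1*(-12)) = -9 + 3*(-12) = -9 - 36 = -45)
G*(818/(-294)) = -36810/(-294) = -36810*(-1)/294 = -45*(-409/147) = 6135/49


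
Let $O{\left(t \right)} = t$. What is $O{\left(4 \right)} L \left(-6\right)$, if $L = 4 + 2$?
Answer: $-144$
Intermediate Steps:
$L = 6$
$O{\left(4 \right)} L \left(-6\right) = 4 \cdot 6 \left(-6\right) = 24 \left(-6\right) = -144$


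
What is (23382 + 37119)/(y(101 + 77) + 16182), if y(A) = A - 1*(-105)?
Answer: 60501/16465 ≈ 3.6745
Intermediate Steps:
y(A) = 105 + A (y(A) = A + 105 = 105 + A)
(23382 + 37119)/(y(101 + 77) + 16182) = (23382 + 37119)/((105 + (101 + 77)) + 16182) = 60501/((105 + 178) + 16182) = 60501/(283 + 16182) = 60501/16465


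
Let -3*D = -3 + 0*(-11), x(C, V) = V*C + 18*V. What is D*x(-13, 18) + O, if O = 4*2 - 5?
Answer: 93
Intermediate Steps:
x(C, V) = 18*V + C*V (x(C, V) = C*V + 18*V = 18*V + C*V)
D = 1 (D = -(-3 + 0*(-11))/3 = -(-3 + 0)/3 = -⅓*(-3) = 1)
O = 3 (O = 8 - 5 = 3)
D*x(-13, 18) + O = 1*(18*(18 - 13)) + 3 = 1*(18*5) + 3 = 1*90 + 3 = 90 + 3 = 93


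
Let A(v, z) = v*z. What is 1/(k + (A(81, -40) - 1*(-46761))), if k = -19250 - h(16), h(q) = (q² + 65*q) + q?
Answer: 1/22959 ≈ 4.3556e-5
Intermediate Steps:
h(q) = q² + 66*q
k = -20562 (k = -19250 - 16*(66 + 16) = -19250 - 16*82 = -19250 - 1*1312 = -19250 - 1312 = -20562)
1/(k + (A(81, -40) - 1*(-46761))) = 1/(-20562 + (81*(-40) - 1*(-46761))) = 1/(-20562 + (-3240 + 46761)) = 1/(-20562 + 43521) = 1/22959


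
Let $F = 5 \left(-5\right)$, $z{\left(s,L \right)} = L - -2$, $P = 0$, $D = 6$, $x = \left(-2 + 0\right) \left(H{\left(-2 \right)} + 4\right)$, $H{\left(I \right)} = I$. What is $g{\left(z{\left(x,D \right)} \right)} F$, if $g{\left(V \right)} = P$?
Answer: $0$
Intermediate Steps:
$x = -4$ ($x = \left(-2 + 0\right) \left(-2 + 4\right) = \left(-2\right) 2 = -4$)
$z{\left(s,L \right)} = 2 + L$ ($z{\left(s,L \right)} = L + 2 = 2 + L$)
$g{\left(V \right)} = 0$
$F = -25$
$g{\left(z{\left(x,D \right)} \right)} F = 0 \left(-25\right) = 0$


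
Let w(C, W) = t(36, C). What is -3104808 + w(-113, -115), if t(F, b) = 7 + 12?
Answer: -3104789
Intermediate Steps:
t(F, b) = 19
w(C, W) = 19
-3104808 + w(-113, -115) = -3104808 + 19 = -3104789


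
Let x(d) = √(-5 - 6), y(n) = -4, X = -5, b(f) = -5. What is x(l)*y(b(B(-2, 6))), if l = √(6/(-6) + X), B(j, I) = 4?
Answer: -4*I*√11 ≈ -13.266*I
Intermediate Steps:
l = I*√6 (l = √(6/(-6) - 5) = √(6*(-⅙) - 5) = √(-1 - 5) = √(-6) = I*√6 ≈ 2.4495*I)
x(d) = I*√11 (x(d) = √(-11) = I*√11)
x(l)*y(b(B(-2, 6))) = (I*√11)*(-4) = -4*I*√11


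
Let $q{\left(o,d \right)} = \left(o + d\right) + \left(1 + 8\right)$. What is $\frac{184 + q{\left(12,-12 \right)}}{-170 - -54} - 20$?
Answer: $- \frac{2513}{116} \approx -21.664$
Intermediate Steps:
$q{\left(o,d \right)} = 9 + d + o$ ($q{\left(o,d \right)} = \left(d + o\right) + 9 = 9 + d + o$)
$\frac{184 + q{\left(12,-12 \right)}}{-170 - -54} - 20 = \frac{184 + \left(9 - 12 + 12\right)}{-170 - -54} - 20 = \frac{184 + 9}{-170 + \left(-21 + 75\right)} - 20 = \frac{193}{-170 + 54} - 20 = \frac{193}{-116} - 20 = 193 \left(- \frac{1}{116}\right) - 20 = - \frac{193}{116} - 20 = - \frac{2513}{116}$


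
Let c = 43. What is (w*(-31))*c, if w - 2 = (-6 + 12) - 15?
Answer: 9331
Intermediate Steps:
w = -7 (w = 2 + ((-6 + 12) - 15) = 2 + (6 - 15) = 2 - 9 = -7)
(w*(-31))*c = -7*(-31)*43 = 217*43 = 9331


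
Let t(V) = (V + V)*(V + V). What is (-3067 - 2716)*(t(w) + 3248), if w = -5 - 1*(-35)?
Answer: -39601984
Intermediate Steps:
w = 30 (w = -5 + 35 = 30)
t(V) = 4*V² (t(V) = (2*V)*(2*V) = 4*V²)
(-3067 - 2716)*(t(w) + 3248) = (-3067 - 2716)*(4*30² + 3248) = -5783*(4*900 + 3248) = -5783*(3600 + 3248) = -5783*6848 = -39601984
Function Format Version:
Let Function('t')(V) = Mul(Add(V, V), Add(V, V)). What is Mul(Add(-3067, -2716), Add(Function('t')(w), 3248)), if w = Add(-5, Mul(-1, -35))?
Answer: -39601984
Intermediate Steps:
w = 30 (w = Add(-5, 35) = 30)
Function('t')(V) = Mul(4, Pow(V, 2)) (Function('t')(V) = Mul(Mul(2, V), Mul(2, V)) = Mul(4, Pow(V, 2)))
Mul(Add(-3067, -2716), Add(Function('t')(w), 3248)) = Mul(Add(-3067, -2716), Add(Mul(4, Pow(30, 2)), 3248)) = Mul(-5783, Add(Mul(4, 900), 3248)) = Mul(-5783, Add(3600, 3248)) = Mul(-5783, 6848) = -39601984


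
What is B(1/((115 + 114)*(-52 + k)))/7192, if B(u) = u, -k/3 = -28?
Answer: 1/52702976 ≈ 1.8974e-8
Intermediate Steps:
k = 84 (k = -3*(-28) = 84)
B(1/((115 + 114)*(-52 + k)))/7192 = 1/(((115 + 114)*(-52 + 84))*7192) = (1/7192)/(229*32) = (1/7192)/7328 = (1/7328)*(1/7192) = 1/52702976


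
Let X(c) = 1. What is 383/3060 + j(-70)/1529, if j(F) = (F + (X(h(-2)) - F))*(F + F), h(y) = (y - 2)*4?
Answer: 157207/4678740 ≈ 0.033600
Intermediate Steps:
h(y) = -8 + 4*y (h(y) = (-2 + y)*4 = -8 + 4*y)
j(F) = 2*F (j(F) = (F + (1 - F))*(F + F) = 1*(2*F) = 2*F)
383/3060 + j(-70)/1529 = 383/3060 + (2*(-70))/1529 = 383*(1/3060) - 140*1/1529 = 383/3060 - 140/1529 = 157207/4678740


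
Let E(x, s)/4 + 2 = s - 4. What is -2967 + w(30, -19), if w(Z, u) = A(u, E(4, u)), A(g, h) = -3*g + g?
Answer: -2929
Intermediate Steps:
E(x, s) = -24 + 4*s (E(x, s) = -8 + 4*(s - 4) = -8 + 4*(-4 + s) = -8 + (-16 + 4*s) = -24 + 4*s)
A(g, h) = -2*g
w(Z, u) = -2*u
-2967 + w(30, -19) = -2967 - 2*(-19) = -2967 + 38 = -2929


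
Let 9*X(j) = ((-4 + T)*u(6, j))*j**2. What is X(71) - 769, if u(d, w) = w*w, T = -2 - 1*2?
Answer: -203300369/9 ≈ -2.2589e+7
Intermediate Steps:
T = -4 (T = -2 - 2 = -4)
u(d, w) = w**2
X(j) = -8*j**4/9 (X(j) = (((-4 - 4)*j**2)*j**2)/9 = ((-8*j**2)*j**2)/9 = (-8*j**4)/9 = -8*j**4/9)
X(71) - 769 = -8/9*71**4 - 769 = -8/9*25411681 - 769 = -203293448/9 - 769 = -203300369/9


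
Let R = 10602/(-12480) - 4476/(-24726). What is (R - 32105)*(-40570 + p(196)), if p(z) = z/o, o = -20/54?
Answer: 543773075463773/412100 ≈ 1.3195e+9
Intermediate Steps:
o = -10/27 (o = -20*1/54 = -10/27 ≈ -0.37037)
p(z) = -27*z/10 (p(z) = z/(-10/27) = z*(-27/10) = -27*z/10)
R = -440779/659360 (R = 10602*(-1/12480) - 4476*(-1/24726) = -1767/2080 + 746/4121 = -440779/659360 ≈ -0.66850)
(R - 32105)*(-40570 + p(196)) = (-440779/659360 - 32105)*(-40570 - 27/10*196) = -21169193579*(-40570 - 2646/5)/659360 = -21169193579/659360*(-205496/5) = 543773075463773/412100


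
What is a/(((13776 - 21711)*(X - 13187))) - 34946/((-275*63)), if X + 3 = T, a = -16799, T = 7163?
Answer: 5304682613/2630333475 ≈ 2.0167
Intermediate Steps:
X = 7160 (X = -3 + 7163 = 7160)
a/(((13776 - 21711)*(X - 13187))) - 34946/((-275*63)) = -16799*1/((7160 - 13187)*(13776 - 21711)) - 34946/((-275*63)) = -16799/((-7935*(-6027))) - 34946/(-17325) = -16799/47824245 - 34946*(-1/17325) = -16799*1/47824245 + 34946/17325 = -16799/47824245 + 34946/17325 = 5304682613/2630333475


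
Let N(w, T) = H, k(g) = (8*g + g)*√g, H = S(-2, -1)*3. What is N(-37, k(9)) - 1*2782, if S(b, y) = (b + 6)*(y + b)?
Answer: -2818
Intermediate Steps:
S(b, y) = (6 + b)*(b + y)
H = -36 (H = ((-2)² + 6*(-2) + 6*(-1) - 2*(-1))*3 = (4 - 12 - 6 + 2)*3 = -12*3 = -36)
k(g) = 9*g^(3/2) (k(g) = (9*g)*√g = 9*g^(3/2))
N(w, T) = -36
N(-37, k(9)) - 1*2782 = -36 - 1*2782 = -36 - 2782 = -2818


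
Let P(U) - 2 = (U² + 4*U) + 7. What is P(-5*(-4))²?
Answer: 239121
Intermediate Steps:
P(U) = 9 + U² + 4*U (P(U) = 2 + ((U² + 4*U) + 7) = 2 + (7 + U² + 4*U) = 9 + U² + 4*U)
P(-5*(-4))² = (9 + (-5*(-4))² + 4*(-5*(-4)))² = (9 + 20² + 4*20)² = (9 + 400 + 80)² = 489² = 239121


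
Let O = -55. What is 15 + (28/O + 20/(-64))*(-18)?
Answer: 13107/440 ≈ 29.789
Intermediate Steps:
15 + (28/O + 20/(-64))*(-18) = 15 + (28/(-55) + 20/(-64))*(-18) = 15 + (28*(-1/55) + 20*(-1/64))*(-18) = 15 + (-28/55 - 5/16)*(-18) = 15 - 723/880*(-18) = 15 + 6507/440 = 13107/440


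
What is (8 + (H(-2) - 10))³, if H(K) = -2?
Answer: -64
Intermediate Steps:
(8 + (H(-2) - 10))³ = (8 + (-2 - 10))³ = (8 - 12)³ = (-4)³ = -64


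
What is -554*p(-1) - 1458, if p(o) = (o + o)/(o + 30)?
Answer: -41174/29 ≈ -1419.8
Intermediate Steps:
p(o) = 2*o/(30 + o) (p(o) = (2*o)/(30 + o) = 2*o/(30 + o))
-554*p(-1) - 1458 = -1108*(-1)/(30 - 1) - 1458 = -1108*(-1)/29 - 1458 = -554*(-2/29) - 1458 = 1108/29 - 1458 = -41174/29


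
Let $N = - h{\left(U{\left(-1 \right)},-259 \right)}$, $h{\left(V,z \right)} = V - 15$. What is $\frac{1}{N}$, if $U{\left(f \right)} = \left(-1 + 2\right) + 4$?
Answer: $\frac{1}{10} \approx 0.1$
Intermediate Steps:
$U{\left(f \right)} = 5$ ($U{\left(f \right)} = 1 + 4 = 5$)
$h{\left(V,z \right)} = -15 + V$
$N = 10$ ($N = - (-15 + 5) = \left(-1\right) \left(-10\right) = 10$)
$\frac{1}{N} = \frac{1}{10}$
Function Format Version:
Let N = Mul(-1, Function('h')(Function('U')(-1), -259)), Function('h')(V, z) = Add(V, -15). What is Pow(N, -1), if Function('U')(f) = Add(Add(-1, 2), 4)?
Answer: Rational(1, 10) ≈ 0.10000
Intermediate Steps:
Function('U')(f) = 5 (Function('U')(f) = Add(1, 4) = 5)
Function('h')(V, z) = Add(-15, V)
N = 10 (N = Mul(-1, Add(-15, 5)) = Mul(-1, -10) = 10)
Pow(N, -1) = Pow(10, -1) = Rational(1, 10)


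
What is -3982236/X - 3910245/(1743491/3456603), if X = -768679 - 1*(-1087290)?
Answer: -4306405661641571961/555495411001 ≈ -7.7524e+6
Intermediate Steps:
X = 318611 (X = -768679 + 1087290 = 318611)
-3982236/X - 3910245/(1743491/3456603) = -3982236/318611 - 3910245/(1743491/3456603) = -3982236*1/318611 - 3910245/(1743491*(1/3456603)) = -3982236/318611 - 3910245/1743491/3456603 = -3982236/318611 - 3910245*3456603/1743491 = -3982236/318611 - 13516164597735/1743491 = -4306405661641571961/555495411001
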